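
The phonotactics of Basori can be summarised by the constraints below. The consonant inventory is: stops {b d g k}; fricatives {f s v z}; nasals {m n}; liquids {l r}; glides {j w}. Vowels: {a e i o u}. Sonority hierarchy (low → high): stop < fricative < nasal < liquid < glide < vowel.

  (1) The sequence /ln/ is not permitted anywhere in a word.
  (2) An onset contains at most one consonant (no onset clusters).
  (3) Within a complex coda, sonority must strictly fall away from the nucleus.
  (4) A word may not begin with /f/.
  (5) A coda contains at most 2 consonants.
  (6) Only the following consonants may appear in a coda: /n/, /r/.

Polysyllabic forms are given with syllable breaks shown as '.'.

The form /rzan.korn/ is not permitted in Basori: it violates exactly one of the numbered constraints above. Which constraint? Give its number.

2

/rzan.korn/: syllable 1 onset /rz/ has 2 consonants (> 1).
This is a violation of constraint 2: "An onset contains at most one consonant (no onset clusters)."
The remaining constraints (1, 3, 4, 5, 6) are satisfied.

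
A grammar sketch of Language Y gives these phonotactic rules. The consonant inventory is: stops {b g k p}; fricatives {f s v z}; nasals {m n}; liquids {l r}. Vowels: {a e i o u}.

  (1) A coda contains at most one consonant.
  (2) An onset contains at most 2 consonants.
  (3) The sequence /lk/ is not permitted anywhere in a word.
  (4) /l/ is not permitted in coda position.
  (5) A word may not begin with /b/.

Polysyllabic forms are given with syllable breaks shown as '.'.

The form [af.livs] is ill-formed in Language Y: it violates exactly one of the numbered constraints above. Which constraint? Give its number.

[af.livs]: syllable 2 coda /vs/ has 2 consonants (> 1).
This is a violation of constraint 1: "A coda contains at most one consonant."
The remaining constraints (2, 3, 4, 5) are satisfied.

1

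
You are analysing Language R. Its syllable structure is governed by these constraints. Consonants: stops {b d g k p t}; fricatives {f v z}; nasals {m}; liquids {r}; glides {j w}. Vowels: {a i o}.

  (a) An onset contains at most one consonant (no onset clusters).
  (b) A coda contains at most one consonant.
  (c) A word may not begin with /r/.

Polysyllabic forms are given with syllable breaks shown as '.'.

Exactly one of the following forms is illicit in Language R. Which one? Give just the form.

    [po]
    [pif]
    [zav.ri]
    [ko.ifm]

[ko.ifm]

[po] — σ1 onset /p/, coda /∅/ ok → licit
[pif] — σ1 onset /p/, coda /f/ ok → licit
[zav.ri] — σ1 onset /z/, coda /v/ ok; σ2 onset /r/, coda /∅/ ok → licit
[ko.ifm] — violates constraint (b): syllable 2 coda /fm/ has 2 consonants (> 1) → illicit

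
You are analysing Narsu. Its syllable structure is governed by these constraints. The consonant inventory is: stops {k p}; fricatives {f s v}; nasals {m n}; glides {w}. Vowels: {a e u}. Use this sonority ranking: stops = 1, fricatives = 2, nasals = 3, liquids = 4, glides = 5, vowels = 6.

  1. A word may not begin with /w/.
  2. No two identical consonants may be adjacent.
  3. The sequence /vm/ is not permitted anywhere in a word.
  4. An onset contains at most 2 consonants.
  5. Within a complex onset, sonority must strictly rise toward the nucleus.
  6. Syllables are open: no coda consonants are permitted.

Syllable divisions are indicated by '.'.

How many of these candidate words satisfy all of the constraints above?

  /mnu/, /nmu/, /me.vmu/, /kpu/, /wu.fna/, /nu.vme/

/mnu/ — violates constraint 5: syllable 1 onset /mn/: /m/ (nasal, 3) → /n/ (nasal, 3) does not rise → ill-formed
/nmu/ — violates constraint 5: syllable 1 onset /nm/: /n/ (nasal, 3) → /m/ (nasal, 3) does not rise → ill-formed
/me.vmu/ — violates constraint 3: contains banned sequence /vm/ → ill-formed
/kpu/ — violates constraint 5: syllable 1 onset /kp/: /k/ (stop, 1) → /p/ (stop, 1) does not rise → ill-formed
/wu.fna/ — violates constraint 1: word begins with /w/ → ill-formed
/nu.vme/ — violates constraint 3: contains banned sequence /vm/ → ill-formed
No form is well-formed → 0.

0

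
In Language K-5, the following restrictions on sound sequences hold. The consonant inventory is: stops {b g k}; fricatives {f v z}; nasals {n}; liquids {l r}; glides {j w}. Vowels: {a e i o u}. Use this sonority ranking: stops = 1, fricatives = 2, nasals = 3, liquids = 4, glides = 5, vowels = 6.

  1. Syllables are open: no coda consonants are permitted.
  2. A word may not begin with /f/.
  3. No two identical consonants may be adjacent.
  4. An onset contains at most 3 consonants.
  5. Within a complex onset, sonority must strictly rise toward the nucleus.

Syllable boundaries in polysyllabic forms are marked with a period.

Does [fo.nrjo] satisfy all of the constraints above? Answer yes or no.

no

[fo.nrjo] — violates constraint 2: word begins with /f/ → illicit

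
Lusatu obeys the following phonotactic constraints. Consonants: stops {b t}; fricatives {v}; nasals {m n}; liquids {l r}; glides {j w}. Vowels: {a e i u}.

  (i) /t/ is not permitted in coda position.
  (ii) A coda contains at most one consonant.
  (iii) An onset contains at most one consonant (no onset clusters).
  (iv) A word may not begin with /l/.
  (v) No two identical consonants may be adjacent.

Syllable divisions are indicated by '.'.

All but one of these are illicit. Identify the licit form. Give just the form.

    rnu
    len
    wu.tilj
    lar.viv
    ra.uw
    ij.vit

rnu — violates constraint (iii): syllable 1 onset /rn/ has 2 consonants (> 1) → illicit
len — violates constraint (iv): word begins with /l/ → illicit
wu.tilj — violates constraint (ii): syllable 2 coda /lj/ has 2 consonants (> 1) → illicit
lar.viv — violates constraint (iv): word begins with /l/ → illicit
ra.uw — σ1 onset /r/, coda /∅/ ok; σ2 onset /∅/, coda /w/ ok → licit
ij.vit — violates constraint (i): syllable 2 coda contains /t/ → illicit

ra.uw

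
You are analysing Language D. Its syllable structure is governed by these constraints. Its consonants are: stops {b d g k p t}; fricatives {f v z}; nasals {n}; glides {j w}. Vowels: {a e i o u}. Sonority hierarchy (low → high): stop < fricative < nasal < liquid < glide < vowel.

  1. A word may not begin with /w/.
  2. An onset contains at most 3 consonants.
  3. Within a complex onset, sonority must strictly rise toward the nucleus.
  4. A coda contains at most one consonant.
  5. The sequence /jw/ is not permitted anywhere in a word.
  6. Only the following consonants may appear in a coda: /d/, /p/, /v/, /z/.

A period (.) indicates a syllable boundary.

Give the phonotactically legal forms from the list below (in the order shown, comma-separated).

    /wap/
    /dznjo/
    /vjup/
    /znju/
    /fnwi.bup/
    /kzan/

/vjup/, /znju/, /fnwi.bup/

/wap/ — violates constraint 1: word begins with /w/ → phonotactically illegal
/dznjo/ — violates constraint 2: syllable 1 onset /dznj/ has 4 consonants (> 3) → phonotactically illegal
/vjup/ — σ1 onset /vj/ (2→5 rises), coda /p/ ok → phonotactically legal
/znju/ — σ1 onset /znj/ (2→3→5 rises), coda /∅/ ok → phonotactically legal
/fnwi.bup/ — σ1 onset /fnw/ (2→3→5 rises), coda /∅/ ok; σ2 onset /b/, coda /p/ ok → phonotactically legal
/kzan/ — violates constraint 6: syllable 1 coda contains /n/, which is not a licensed coda consonant → phonotactically illegal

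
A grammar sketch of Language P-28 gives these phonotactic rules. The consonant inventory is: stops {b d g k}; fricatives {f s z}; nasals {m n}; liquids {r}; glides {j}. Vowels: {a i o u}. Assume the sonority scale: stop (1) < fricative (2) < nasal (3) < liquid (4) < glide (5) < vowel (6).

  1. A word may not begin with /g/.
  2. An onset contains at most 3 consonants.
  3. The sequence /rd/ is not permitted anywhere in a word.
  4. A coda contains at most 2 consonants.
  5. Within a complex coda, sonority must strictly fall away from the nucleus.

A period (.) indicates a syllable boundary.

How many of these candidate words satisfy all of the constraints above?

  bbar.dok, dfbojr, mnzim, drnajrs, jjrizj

2

bbar.dok — violates constraint 3: contains banned sequence /rd/ → not permitted
dfbojr — σ1 onset /dfb/ (3C), coda /jr/ (5→4 falls) ok → permitted
mnzim — σ1 onset /mnz/ (3C), coda /m/ ok → permitted
drnajrs — violates constraint 4: syllable 1 coda /jrs/ has 3 consonants (> 2) → not permitted
jjrizj — violates constraint 5: syllable 1 coda /zj/: /z/ (fricative, 2) → /j/ (glide, 5) does not fall → not permitted
Permitted: dfbojr, mnzim → 2.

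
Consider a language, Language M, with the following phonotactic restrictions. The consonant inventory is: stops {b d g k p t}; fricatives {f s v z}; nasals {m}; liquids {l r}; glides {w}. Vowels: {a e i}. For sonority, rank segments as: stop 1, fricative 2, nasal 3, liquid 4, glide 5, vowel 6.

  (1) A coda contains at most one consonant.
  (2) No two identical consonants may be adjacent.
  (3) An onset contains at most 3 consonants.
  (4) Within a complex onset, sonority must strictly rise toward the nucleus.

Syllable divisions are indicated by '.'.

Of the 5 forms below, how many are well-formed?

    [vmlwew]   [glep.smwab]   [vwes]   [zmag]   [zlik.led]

4

[vmlwew] — violates constraint 3: syllable 1 onset /vmlw/ has 4 consonants (> 3) → ill-formed
[glep.smwab] — σ1 onset /gl/ (1→4 rises), coda /p/ ok; σ2 onset /smw/ (2→3→5 rises), coda /b/ ok → well-formed
[vwes] — σ1 onset /vw/ (2→5 rises), coda /s/ ok → well-formed
[zmag] — σ1 onset /zm/ (2→3 rises), coda /g/ ok → well-formed
[zlik.led] — σ1 onset /zl/ (2→4 rises), coda /k/ ok; σ2 onset /l/, coda /d/ ok → well-formed
Well-formed: [glep.smwab], [vwes], [zmag], [zlik.led] → 4.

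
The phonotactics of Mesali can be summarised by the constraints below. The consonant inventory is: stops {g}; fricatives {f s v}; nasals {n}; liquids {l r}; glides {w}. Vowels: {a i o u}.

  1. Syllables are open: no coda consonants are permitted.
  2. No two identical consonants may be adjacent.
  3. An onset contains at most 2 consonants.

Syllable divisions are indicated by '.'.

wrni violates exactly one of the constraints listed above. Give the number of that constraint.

wrni: syllable 1 onset /wrn/ has 3 consonants (> 2).
This is a violation of constraint 3: "An onset contains at most 2 consonants."
The remaining constraints (1, 2) are satisfied.

3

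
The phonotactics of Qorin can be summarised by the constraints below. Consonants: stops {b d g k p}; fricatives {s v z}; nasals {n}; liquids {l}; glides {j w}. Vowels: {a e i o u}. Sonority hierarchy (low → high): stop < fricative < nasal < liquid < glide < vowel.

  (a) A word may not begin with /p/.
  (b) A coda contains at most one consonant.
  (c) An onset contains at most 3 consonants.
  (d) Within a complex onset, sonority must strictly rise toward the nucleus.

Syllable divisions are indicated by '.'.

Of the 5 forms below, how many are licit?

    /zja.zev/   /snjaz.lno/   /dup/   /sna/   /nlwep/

4

/zja.zev/ — σ1 onset /zj/ (2→5 rises), coda /∅/ ok; σ2 onset /z/, coda /v/ ok → licit
/snjaz.lno/ — violates constraint (d): syllable 2 onset /ln/: /l/ (liquid, 4) → /n/ (nasal, 3) does not rise → illicit
/dup/ — σ1 onset /d/, coda /p/ ok → licit
/sna/ — σ1 onset /sn/ (2→3 rises), coda /∅/ ok → licit
/nlwep/ — σ1 onset /nlw/ (3→4→5 rises), coda /p/ ok → licit
Licit: /zja.zev/, /dup/, /sna/, /nlwep/ → 4.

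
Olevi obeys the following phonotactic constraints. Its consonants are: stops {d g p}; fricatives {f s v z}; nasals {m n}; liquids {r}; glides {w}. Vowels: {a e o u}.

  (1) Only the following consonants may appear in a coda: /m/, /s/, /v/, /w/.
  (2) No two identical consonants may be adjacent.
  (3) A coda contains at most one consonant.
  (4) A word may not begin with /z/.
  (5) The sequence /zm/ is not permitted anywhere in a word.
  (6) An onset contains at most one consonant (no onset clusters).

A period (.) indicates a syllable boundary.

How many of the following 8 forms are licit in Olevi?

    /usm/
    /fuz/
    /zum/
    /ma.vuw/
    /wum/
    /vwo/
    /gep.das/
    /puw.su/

3

/usm/ — violates constraint 3: syllable 1 coda /sm/ has 2 consonants (> 1) → illicit
/fuz/ — violates constraint 1: syllable 1 coda contains /z/, which is not a licensed coda consonant → illicit
/zum/ — violates constraint 4: word begins with /z/ → illicit
/ma.vuw/ — σ1 onset /m/, coda /∅/ ok; σ2 onset /v/, coda /w/ ok → licit
/wum/ — σ1 onset /w/, coda /m/ ok → licit
/vwo/ — violates constraint 6: syllable 1 onset /vw/ has 2 consonants (> 1) → illicit
/gep.das/ — violates constraint 1: syllable 1 coda contains /p/, which is not a licensed coda consonant → illicit
/puw.su/ — σ1 onset /p/, coda /w/ ok; σ2 onset /s/, coda /∅/ ok → licit
Licit: /ma.vuw/, /wum/, /puw.su/ → 3.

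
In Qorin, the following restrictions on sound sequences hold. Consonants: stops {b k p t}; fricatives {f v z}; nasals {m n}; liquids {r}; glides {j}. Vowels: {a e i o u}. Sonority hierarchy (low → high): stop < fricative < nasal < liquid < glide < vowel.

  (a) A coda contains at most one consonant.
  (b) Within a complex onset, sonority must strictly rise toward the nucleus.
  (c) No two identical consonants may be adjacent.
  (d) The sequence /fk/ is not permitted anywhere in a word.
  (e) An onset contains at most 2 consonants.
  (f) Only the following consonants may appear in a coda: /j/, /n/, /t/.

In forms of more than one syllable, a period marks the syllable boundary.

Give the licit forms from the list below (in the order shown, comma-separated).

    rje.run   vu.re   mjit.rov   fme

rje.run — σ1 onset /rj/ (4→5 rises), coda /∅/ ok; σ2 onset /r/, coda /n/ ok → licit
vu.re — σ1 onset /v/, coda /∅/ ok; σ2 onset /r/, coda /∅/ ok → licit
mjit.rov — violates constraint (f): syllable 2 coda contains /v/, which is not a licensed coda consonant → illicit
fme — σ1 onset /fm/ (2→3 rises), coda /∅/ ok → licit

rje.run, vu.re, fme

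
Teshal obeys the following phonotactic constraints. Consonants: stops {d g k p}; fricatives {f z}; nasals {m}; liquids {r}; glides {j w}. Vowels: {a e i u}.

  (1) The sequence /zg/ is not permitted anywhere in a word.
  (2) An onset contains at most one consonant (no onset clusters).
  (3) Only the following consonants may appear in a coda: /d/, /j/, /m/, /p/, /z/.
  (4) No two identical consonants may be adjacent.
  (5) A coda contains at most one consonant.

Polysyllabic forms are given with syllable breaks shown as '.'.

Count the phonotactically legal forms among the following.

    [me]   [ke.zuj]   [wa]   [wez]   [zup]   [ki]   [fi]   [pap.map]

[me] — σ1 onset /m/, coda /∅/ ok → phonotactically legal
[ke.zuj] — σ1 onset /k/, coda /∅/ ok; σ2 onset /z/, coda /j/ ok → phonotactically legal
[wa] — σ1 onset /w/, coda /∅/ ok → phonotactically legal
[wez] — σ1 onset /w/, coda /z/ ok → phonotactically legal
[zup] — σ1 onset /z/, coda /p/ ok → phonotactically legal
[ki] — σ1 onset /k/, coda /∅/ ok → phonotactically legal
[fi] — σ1 onset /f/, coda /∅/ ok → phonotactically legal
[pap.map] — σ1 onset /p/, coda /p/ ok; σ2 onset /m/, coda /p/ ok → phonotactically legal
Phonotactically legal: [me], [ke.zuj], [wa], [wez], [zup], [ki], [fi], [pap.map] → 8.

8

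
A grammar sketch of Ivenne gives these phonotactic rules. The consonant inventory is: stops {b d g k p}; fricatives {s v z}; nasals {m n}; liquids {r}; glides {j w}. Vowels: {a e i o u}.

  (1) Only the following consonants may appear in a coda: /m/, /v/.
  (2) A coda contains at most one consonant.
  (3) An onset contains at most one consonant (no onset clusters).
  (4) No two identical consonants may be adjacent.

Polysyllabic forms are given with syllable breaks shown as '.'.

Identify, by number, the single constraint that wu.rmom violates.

3

wu.rmom: syllable 2 onset /rm/ has 2 consonants (> 1).
This is a violation of constraint 3: "An onset contains at most one consonant (no onset clusters)."
The remaining constraints (1, 2, 4) are satisfied.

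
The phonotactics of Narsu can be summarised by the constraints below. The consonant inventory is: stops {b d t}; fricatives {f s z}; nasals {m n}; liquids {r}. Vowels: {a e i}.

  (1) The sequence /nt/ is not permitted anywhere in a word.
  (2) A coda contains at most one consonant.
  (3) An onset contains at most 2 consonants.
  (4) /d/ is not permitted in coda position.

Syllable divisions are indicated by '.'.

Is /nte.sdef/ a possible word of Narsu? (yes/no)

/nte.sdef/ — violates constraint 1: contains banned sequence /nt/ → illicit

no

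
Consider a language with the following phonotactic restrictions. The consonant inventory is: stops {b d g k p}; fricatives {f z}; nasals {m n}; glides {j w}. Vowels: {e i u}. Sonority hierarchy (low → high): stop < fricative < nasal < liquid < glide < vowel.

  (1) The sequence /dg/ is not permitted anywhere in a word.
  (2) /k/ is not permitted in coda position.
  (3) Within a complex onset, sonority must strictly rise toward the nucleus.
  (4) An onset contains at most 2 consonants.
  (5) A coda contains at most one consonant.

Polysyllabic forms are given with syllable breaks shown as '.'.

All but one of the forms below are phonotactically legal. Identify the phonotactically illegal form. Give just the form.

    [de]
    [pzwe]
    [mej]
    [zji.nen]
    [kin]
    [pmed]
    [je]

[pzwe]

[de] — σ1 onset /d/, coda /∅/ ok → phonotactically legal
[pzwe] — violates constraint 4: syllable 1 onset /pzw/ has 3 consonants (> 2) → phonotactically illegal
[mej] — σ1 onset /m/, coda /j/ ok → phonotactically legal
[zji.nen] — σ1 onset /zj/ (2→5 rises), coda /∅/ ok; σ2 onset /n/, coda /n/ ok → phonotactically legal
[kin] — σ1 onset /k/, coda /n/ ok → phonotactically legal
[pmed] — σ1 onset /pm/ (1→3 rises), coda /d/ ok → phonotactically legal
[je] — σ1 onset /j/, coda /∅/ ok → phonotactically legal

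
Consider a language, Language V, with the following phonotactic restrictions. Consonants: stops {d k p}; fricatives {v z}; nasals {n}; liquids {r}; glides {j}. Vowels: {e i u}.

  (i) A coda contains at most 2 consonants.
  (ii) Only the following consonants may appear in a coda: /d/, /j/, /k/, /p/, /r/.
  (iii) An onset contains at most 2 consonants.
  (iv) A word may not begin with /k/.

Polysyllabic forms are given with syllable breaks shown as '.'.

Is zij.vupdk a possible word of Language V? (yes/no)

no

zij.vupdk — violates constraint (i): syllable 2 coda /pdk/ has 3 consonants (> 2) → phonotactically illegal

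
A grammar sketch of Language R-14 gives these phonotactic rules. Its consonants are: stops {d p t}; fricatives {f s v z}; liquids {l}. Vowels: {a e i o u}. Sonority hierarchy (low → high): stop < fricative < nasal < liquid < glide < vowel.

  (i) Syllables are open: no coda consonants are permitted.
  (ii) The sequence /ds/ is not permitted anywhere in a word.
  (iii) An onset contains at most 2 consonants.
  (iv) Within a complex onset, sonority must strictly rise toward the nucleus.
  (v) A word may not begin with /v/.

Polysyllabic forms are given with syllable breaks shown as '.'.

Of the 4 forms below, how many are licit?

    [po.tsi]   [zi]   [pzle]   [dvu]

3

[po.tsi] — σ1 onset /p/, coda /∅/ ok; σ2 onset /ts/ (1→2 rises), coda /∅/ ok → licit
[zi] — σ1 onset /z/, coda /∅/ ok → licit
[pzle] — violates constraint (iii): syllable 1 onset /pzl/ has 3 consonants (> 2) → illicit
[dvu] — σ1 onset /dv/ (1→2 rises), coda /∅/ ok → licit
Licit: [po.tsi], [zi], [dvu] → 3.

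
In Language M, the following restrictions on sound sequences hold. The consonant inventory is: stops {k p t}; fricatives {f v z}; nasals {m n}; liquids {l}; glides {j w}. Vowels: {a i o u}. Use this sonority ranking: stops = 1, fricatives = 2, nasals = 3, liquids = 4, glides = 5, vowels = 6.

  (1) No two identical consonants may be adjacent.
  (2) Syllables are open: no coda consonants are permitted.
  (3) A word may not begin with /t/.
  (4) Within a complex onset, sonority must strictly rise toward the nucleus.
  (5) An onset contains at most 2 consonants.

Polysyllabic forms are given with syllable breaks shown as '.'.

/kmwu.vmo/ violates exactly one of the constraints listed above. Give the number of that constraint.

5

/kmwu.vmo/: syllable 1 onset /kmw/ has 3 consonants (> 2).
This is a violation of constraint 5: "An onset contains at most 2 consonants."
The remaining constraints (1, 2, 3, 4) are satisfied.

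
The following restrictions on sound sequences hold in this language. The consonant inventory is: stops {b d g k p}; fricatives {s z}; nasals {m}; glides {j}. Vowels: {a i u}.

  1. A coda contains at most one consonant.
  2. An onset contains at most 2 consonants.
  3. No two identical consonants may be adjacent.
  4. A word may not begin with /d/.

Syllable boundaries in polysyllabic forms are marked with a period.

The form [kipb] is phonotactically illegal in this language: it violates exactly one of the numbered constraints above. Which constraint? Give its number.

1

[kipb]: syllable 1 coda /pb/ has 2 consonants (> 1).
This is a violation of constraint 1: "A coda contains at most one consonant."
The remaining constraints (2, 3, 4) are satisfied.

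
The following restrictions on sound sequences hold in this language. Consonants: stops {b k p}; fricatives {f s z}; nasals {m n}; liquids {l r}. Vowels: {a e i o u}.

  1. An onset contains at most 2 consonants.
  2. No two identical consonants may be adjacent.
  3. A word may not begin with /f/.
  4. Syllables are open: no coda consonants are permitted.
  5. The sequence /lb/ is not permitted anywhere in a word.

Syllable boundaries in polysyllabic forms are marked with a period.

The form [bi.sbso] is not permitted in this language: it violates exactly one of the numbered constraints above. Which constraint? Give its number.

1

[bi.sbso]: syllable 2 onset /sbs/ has 3 consonants (> 2).
This is a violation of constraint 1: "An onset contains at most 2 consonants."
The remaining constraints (2, 3, 4, 5) are satisfied.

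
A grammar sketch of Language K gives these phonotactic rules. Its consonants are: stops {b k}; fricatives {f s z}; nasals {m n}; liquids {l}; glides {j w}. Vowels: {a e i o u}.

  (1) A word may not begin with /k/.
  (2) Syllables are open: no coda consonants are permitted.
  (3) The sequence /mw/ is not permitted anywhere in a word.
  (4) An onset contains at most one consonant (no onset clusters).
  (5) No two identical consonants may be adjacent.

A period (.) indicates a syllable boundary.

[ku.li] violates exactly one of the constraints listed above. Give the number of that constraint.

1

[ku.li]: word begins with /k/.
This is a violation of constraint 1: "A word may not begin with /k/."
The remaining constraints (2, 3, 4, 5) are satisfied.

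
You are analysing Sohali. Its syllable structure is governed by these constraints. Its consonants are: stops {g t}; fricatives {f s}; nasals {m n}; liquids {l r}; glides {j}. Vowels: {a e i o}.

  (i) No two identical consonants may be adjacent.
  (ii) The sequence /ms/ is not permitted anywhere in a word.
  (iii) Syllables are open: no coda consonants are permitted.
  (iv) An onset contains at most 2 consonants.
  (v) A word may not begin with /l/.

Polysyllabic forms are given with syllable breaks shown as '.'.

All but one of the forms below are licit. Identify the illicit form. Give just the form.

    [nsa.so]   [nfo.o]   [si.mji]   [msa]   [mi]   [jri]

[nsa.so] — σ1 onset /ns/ (2C), coda /∅/ ok; σ2 onset /s/, coda /∅/ ok → licit
[nfo.o] — σ1 onset /nf/ (2C), coda /∅/ ok; σ2 onset /∅/, coda /∅/ ok → licit
[si.mji] — σ1 onset /s/, coda /∅/ ok; σ2 onset /mj/ (2C), coda /∅/ ok → licit
[msa] — violates constraint (ii): contains banned sequence /ms/ → illicit
[mi] — σ1 onset /m/, coda /∅/ ok → licit
[jri] — σ1 onset /jr/ (2C), coda /∅/ ok → licit

[msa]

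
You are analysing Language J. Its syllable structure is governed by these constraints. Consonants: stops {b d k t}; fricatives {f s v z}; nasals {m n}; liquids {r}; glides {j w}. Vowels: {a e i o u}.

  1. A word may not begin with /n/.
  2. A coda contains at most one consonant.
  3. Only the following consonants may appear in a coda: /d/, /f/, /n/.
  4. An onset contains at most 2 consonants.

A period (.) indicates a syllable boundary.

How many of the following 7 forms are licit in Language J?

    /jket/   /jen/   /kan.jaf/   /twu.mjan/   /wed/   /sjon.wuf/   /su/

/jket/ — violates constraint 3: syllable 1 coda contains /t/, which is not a licensed coda consonant → illicit
/jen/ — σ1 onset /j/, coda /n/ ok → licit
/kan.jaf/ — σ1 onset /k/, coda /n/ ok; σ2 onset /j/, coda /f/ ok → licit
/twu.mjan/ — σ1 onset /tw/ (2C), coda /∅/ ok; σ2 onset /mj/ (2C), coda /n/ ok → licit
/wed/ — σ1 onset /w/, coda /d/ ok → licit
/sjon.wuf/ — σ1 onset /sj/ (2C), coda /n/ ok; σ2 onset /w/, coda /f/ ok → licit
/su/ — σ1 onset /s/, coda /∅/ ok → licit
Licit: /jen/, /kan.jaf/, /twu.mjan/, /wed/, /sjon.wuf/, /su/ → 6.

6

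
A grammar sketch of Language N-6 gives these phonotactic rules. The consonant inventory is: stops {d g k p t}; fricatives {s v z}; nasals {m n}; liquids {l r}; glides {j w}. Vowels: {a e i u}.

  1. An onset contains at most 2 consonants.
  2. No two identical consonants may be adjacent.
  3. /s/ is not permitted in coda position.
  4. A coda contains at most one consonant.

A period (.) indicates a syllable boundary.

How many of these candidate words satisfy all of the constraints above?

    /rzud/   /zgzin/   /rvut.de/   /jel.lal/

/rzud/ — σ1 onset /rz/ (2C), coda /d/ ok → licit
/zgzin/ — violates constraint 1: syllable 1 onset /zgz/ has 3 consonants (> 2) → illicit
/rvut.de/ — σ1 onset /rv/ (2C), coda /t/ ok; σ2 onset /d/, coda /∅/ ok → licit
/jel.lal/ — violates constraint 2: adjacent identical consonants /ll/ → illicit
Licit: /rzud/, /rvut.de/ → 2.

2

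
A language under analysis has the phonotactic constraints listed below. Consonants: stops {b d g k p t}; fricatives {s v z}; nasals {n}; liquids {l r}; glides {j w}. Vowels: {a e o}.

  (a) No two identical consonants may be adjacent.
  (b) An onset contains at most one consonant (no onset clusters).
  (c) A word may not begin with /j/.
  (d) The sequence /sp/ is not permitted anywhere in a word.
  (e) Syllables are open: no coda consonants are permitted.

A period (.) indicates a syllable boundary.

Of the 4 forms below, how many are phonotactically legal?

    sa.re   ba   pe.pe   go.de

4

sa.re — σ1 onset /s/, coda /∅/ ok; σ2 onset /r/, coda /∅/ ok → phonotactically legal
ba — σ1 onset /b/, coda /∅/ ok → phonotactically legal
pe.pe — σ1 onset /p/, coda /∅/ ok; σ2 onset /p/, coda /∅/ ok → phonotactically legal
go.de — σ1 onset /g/, coda /∅/ ok; σ2 onset /d/, coda /∅/ ok → phonotactically legal
Phonotactically legal: sa.re, ba, pe.pe, go.de → 4.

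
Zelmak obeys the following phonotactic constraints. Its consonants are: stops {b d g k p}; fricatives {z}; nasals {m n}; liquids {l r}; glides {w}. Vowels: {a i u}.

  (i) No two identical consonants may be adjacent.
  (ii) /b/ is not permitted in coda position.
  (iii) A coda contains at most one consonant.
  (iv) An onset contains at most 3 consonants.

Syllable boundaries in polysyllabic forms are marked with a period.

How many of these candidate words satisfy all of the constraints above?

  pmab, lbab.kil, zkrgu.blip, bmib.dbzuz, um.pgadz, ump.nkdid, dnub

0

pmab — violates constraint (ii): syllable 1 coda contains /b/ → phonotactically illegal
lbab.kil — violates constraint (ii): syllable 1 coda contains /b/ → phonotactically illegal
zkrgu.blip — violates constraint (iv): syllable 1 onset /zkrg/ has 4 consonants (> 3) → phonotactically illegal
bmib.dbzuz — violates constraint (ii): syllable 1 coda contains /b/ → phonotactically illegal
um.pgadz — violates constraint (iii): syllable 2 coda /dz/ has 2 consonants (> 1) → phonotactically illegal
ump.nkdid — violates constraint (iii): syllable 1 coda /mp/ has 2 consonants (> 1) → phonotactically illegal
dnub — violates constraint (ii): syllable 1 coda contains /b/ → phonotactically illegal
No form is phonotactically legal → 0.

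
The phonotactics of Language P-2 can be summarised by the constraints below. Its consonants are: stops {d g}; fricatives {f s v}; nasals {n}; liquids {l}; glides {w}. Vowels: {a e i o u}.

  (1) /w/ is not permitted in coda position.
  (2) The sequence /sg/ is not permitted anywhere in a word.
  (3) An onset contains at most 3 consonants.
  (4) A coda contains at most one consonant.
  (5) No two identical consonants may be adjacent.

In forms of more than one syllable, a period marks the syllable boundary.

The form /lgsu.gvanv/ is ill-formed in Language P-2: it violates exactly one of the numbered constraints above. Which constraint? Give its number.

/lgsu.gvanv/: syllable 2 coda /nv/ has 2 consonants (> 1).
This is a violation of constraint 4: "A coda contains at most one consonant."
The remaining constraints (1, 2, 3, 5) are satisfied.

4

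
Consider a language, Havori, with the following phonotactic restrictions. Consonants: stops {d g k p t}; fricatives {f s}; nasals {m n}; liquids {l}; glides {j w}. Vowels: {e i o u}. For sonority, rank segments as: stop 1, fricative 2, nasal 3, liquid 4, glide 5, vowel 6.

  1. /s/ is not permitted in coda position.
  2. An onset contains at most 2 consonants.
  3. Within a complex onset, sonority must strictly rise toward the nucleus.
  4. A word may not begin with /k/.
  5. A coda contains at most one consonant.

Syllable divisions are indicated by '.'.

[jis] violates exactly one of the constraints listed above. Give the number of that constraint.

1

[jis]: syllable 1 coda contains /s/.
This is a violation of constraint 1: "/s/ is not permitted in coda position."
The remaining constraints (2, 3, 4, 5) are satisfied.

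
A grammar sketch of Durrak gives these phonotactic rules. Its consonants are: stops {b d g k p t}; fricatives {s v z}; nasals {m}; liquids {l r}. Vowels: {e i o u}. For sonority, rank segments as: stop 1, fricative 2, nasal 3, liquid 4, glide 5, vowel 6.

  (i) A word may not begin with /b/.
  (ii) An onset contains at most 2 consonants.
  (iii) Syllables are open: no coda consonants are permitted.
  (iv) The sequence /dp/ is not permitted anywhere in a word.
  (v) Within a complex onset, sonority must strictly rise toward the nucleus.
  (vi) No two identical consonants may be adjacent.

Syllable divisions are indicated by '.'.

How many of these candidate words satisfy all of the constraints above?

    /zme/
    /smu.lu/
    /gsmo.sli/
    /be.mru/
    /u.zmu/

3

/zme/ — σ1 onset /zm/ (2→3 rises), coda /∅/ ok → well-formed
/smu.lu/ — σ1 onset /sm/ (2→3 rises), coda /∅/ ok; σ2 onset /l/, coda /∅/ ok → well-formed
/gsmo.sli/ — violates constraint (ii): syllable 1 onset /gsm/ has 3 consonants (> 2) → ill-formed
/be.mru/ — violates constraint (i): word begins with /b/ → ill-formed
/u.zmu/ — σ1 onset /∅/, coda /∅/ ok; σ2 onset /zm/ (2→3 rises), coda /∅/ ok → well-formed
Well-formed: /zme/, /smu.lu/, /u.zmu/ → 3.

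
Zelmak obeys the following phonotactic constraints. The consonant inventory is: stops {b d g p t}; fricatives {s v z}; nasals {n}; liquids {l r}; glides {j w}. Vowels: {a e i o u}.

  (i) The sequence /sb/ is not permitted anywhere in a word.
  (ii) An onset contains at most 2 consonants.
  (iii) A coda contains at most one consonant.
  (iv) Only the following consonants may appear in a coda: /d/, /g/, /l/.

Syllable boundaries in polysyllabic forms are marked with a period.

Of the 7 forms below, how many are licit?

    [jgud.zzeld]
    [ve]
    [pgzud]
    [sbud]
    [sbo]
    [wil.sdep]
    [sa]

[jgud.zzeld] — violates constraint (iii): syllable 2 coda /ld/ has 2 consonants (> 1) → illicit
[ve] — σ1 onset /v/, coda /∅/ ok → licit
[pgzud] — violates constraint (ii): syllable 1 onset /pgz/ has 3 consonants (> 2) → illicit
[sbud] — violates constraint (i): contains banned sequence /sb/ → illicit
[sbo] — violates constraint (i): contains banned sequence /sb/ → illicit
[wil.sdep] — violates constraint (iv): syllable 2 coda contains /p/, which is not a licensed coda consonant → illicit
[sa] — σ1 onset /s/, coda /∅/ ok → licit
Licit: [ve], [sa] → 2.

2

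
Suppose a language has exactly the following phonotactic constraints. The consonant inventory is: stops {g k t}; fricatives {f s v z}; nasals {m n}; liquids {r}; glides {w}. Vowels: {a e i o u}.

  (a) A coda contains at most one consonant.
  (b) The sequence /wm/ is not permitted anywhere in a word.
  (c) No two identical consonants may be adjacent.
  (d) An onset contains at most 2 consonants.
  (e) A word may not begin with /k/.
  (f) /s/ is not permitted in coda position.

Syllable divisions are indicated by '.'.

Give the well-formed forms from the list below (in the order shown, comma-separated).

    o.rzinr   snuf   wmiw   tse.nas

o.rzinr — violates constraint (a): syllable 2 coda /nr/ has 2 consonants (> 1) → ill-formed
snuf — σ1 onset /sn/ (2C), coda /f/ ok → well-formed
wmiw — violates constraint (b): contains banned sequence /wm/ → ill-formed
tse.nas — violates constraint (f): syllable 2 coda contains /s/ → ill-formed

snuf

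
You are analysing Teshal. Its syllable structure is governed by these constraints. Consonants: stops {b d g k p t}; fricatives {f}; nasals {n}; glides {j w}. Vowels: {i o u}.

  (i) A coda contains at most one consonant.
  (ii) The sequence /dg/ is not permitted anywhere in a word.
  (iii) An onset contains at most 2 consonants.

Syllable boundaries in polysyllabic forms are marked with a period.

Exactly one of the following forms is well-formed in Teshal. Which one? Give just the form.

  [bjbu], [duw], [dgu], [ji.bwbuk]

[duw]

[bjbu] — violates constraint (iii): syllable 1 onset /bjb/ has 3 consonants (> 2) → ill-formed
[duw] — σ1 onset /d/, coda /w/ ok → well-formed
[dgu] — violates constraint (ii): contains banned sequence /dg/ → ill-formed
[ji.bwbuk] — violates constraint (iii): syllable 2 onset /bwb/ has 3 consonants (> 2) → ill-formed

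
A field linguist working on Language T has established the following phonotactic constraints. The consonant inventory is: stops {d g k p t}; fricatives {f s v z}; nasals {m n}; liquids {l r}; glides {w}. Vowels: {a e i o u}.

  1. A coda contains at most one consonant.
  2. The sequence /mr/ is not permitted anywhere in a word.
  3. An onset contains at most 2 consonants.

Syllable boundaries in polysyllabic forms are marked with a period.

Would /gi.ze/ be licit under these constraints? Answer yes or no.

yes

/gi.ze/ — σ1 onset /g/, coda /∅/ ok; σ2 onset /z/, coda /∅/ ok → licit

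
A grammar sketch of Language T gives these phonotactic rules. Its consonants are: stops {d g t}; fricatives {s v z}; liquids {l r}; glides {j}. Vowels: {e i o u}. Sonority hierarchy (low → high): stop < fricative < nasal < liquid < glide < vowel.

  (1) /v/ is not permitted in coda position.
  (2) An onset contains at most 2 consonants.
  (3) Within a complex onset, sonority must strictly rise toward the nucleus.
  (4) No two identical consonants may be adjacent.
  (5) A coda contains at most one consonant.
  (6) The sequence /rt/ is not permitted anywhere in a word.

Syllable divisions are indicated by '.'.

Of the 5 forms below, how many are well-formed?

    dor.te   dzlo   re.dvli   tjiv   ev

0

dor.te — violates constraint 6: contains banned sequence /rt/ → ill-formed
dzlo — violates constraint 2: syllable 1 onset /dzl/ has 3 consonants (> 2) → ill-formed
re.dvli — violates constraint 2: syllable 2 onset /dvl/ has 3 consonants (> 2) → ill-formed
tjiv — violates constraint 1: syllable 1 coda contains /v/ → ill-formed
ev — violates constraint 1: syllable 1 coda contains /v/ → ill-formed
No form is well-formed → 0.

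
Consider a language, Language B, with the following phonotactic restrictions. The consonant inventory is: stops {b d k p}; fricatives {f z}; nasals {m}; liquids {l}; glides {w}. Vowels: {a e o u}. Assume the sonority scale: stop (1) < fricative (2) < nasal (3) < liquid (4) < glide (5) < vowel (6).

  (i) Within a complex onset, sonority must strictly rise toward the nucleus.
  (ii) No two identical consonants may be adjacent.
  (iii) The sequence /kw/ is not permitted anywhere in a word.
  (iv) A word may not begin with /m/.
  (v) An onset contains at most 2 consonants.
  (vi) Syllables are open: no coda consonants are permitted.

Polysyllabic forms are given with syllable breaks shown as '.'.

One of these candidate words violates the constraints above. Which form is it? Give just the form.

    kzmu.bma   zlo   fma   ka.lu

kzmu.bma — violates constraint (v): syllable 1 onset /kzm/ has 3 consonants (> 2) → ill-formed
zlo — σ1 onset /zl/ (2→4 rises), coda /∅/ ok → well-formed
fma — σ1 onset /fm/ (2→3 rises), coda /∅/ ok → well-formed
ka.lu — σ1 onset /k/, coda /∅/ ok; σ2 onset /l/, coda /∅/ ok → well-formed

kzmu.bma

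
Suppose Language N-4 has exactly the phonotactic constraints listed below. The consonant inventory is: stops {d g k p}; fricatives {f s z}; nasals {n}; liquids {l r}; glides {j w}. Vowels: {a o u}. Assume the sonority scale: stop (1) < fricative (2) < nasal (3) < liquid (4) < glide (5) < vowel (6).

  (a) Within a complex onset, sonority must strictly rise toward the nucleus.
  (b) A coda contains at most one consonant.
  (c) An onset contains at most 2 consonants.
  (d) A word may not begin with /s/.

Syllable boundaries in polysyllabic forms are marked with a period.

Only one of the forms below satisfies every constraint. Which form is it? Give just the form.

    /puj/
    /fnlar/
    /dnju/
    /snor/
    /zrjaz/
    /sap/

/puj/

/puj/ — σ1 onset /p/, coda /j/ ok → well-formed
/fnlar/ — violates constraint (c): syllable 1 onset /fnl/ has 3 consonants (> 2) → ill-formed
/dnju/ — violates constraint (c): syllable 1 onset /dnj/ has 3 consonants (> 2) → ill-formed
/snor/ — violates constraint (d): word begins with /s/ → ill-formed
/zrjaz/ — violates constraint (c): syllable 1 onset /zrj/ has 3 consonants (> 2) → ill-formed
/sap/ — violates constraint (d): word begins with /s/ → ill-formed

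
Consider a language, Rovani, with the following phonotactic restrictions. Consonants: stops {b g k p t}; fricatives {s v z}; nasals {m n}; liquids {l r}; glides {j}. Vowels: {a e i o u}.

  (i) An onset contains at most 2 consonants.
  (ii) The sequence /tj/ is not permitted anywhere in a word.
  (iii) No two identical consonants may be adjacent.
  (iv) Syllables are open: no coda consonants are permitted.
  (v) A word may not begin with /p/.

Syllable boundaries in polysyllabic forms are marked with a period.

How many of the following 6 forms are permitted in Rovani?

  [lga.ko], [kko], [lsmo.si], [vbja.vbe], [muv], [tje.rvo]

1

[lga.ko] — σ1 onset /lg/ (2C), coda /∅/ ok; σ2 onset /k/, coda /∅/ ok → permitted
[kko] — violates constraint (iii): adjacent identical consonants /kk/ → not permitted
[lsmo.si] — violates constraint (i): syllable 1 onset /lsm/ has 3 consonants (> 2) → not permitted
[vbja.vbe] — violates constraint (i): syllable 1 onset /vbj/ has 3 consonants (> 2) → not permitted
[muv] — violates constraint (iv): syllable 1 coda /v/ has 1 consonant (> 0) → not permitted
[tje.rvo] — violates constraint (ii): contains banned sequence /tj/ → not permitted
Permitted: [lga.ko] → 1.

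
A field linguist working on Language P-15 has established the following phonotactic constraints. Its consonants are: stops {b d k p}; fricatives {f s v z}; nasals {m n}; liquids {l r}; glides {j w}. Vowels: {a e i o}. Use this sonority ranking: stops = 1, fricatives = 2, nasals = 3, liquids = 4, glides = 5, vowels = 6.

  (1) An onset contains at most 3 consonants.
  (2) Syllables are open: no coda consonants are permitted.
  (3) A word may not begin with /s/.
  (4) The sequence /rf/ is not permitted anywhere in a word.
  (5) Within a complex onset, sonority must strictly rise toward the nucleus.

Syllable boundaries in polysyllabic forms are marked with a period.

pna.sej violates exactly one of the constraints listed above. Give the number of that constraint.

pna.sej: syllable 2 coda /j/ has 1 consonant (> 0).
This is a violation of constraint 2: "Syllables are open: no coda consonants are permitted."
The remaining constraints (1, 3, 4, 5) are satisfied.

2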